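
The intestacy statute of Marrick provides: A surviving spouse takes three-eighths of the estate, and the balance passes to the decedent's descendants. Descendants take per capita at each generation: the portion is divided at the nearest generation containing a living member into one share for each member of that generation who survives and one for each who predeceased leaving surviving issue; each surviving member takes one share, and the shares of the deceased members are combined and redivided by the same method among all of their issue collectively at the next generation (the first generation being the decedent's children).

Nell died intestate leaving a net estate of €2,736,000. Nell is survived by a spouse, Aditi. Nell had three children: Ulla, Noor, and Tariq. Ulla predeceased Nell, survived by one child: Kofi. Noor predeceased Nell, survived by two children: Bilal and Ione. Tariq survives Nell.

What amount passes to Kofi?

Aditi takes three-eighths of €2,736,000 = €1,026,000. The remaining €1,710,000 passes to the descendants.
The descendants' portion (€1,710,000) is divided at the children's generation into 3 shares of €570,000. Tariq takes €570,000. The 2 shares of the deceased (Ulla and Noor) are combined into a pool of €1,140,000.
That pool (€1,140,000) is divided at the grandchildren's generation equally among Kofi, Bilal, and Ione: €380,000 each.

Kofi receives €380,000.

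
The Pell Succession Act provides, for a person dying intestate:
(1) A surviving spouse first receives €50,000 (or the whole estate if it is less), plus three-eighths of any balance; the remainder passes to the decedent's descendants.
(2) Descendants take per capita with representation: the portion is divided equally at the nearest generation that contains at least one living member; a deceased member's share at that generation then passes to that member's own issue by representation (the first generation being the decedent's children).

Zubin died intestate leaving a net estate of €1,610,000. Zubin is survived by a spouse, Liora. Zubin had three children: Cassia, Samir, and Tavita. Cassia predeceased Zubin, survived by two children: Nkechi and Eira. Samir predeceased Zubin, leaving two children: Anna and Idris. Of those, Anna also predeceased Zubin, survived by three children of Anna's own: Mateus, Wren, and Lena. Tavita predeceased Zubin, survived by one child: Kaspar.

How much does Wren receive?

Wren receives €65,000.

Liora first takes €50,000, leaving a balance of €1,560,000. Liora then takes three-eighths of the balance (€585,000), for a total of €635,000. The remaining €975,000 passes to the descendants.
No child survives, so the initial division is made at the grandchildren's generation.
The descendants' portion (€975,000) is divided into 5 shares of €195,000: Nkechi, Eira, Idris, and Kaspar each take €195,000; Anna's €195,000 share passes to Anna's issue.
Anna's share (€195,000) is divided into 3 shares of €65,000: Mateus, Wren, and Lena each take €65,000.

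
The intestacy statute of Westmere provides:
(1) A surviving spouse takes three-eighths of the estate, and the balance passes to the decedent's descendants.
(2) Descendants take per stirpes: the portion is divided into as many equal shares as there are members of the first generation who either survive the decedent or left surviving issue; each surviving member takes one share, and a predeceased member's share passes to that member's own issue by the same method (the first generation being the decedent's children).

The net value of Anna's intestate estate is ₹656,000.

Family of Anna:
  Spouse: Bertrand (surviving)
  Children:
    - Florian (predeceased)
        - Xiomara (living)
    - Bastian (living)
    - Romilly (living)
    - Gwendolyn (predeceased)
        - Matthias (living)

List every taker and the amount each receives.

Bertrand takes three-eighths of ₹656,000 = ₹246,000. The remaining ₹410,000 passes to the descendants.
The descendants' portion (₹410,000) is divided into 4 shares of ₹102,500: Bastian and Romilly each take ₹102,500; Florian's ₹102,500 share passes to Florian's issue; Gwendolyn's ₹102,500 share passes to Gwendolyn's issue.
Florian's share (₹102,500) passes entirely to Xiomara.
Gwendolyn's share (₹102,500) passes entirely to Matthias.

Bertrand: ₹246,000; Xiomara: ₹102,500; Bastian: ₹102,500; Romilly: ₹102,500; Matthias: ₹102,500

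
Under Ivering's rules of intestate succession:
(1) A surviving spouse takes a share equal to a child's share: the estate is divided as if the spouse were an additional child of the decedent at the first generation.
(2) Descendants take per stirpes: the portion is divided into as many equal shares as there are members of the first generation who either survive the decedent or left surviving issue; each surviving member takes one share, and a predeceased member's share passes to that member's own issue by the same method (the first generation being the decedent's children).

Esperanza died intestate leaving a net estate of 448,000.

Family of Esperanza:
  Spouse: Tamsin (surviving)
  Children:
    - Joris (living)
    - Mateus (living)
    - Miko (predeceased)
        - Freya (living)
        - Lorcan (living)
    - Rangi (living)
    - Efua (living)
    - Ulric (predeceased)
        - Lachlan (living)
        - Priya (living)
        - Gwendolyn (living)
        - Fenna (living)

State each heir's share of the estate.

Tamsin: 64,000; Joris: 64,000; Mateus: 64,000; Freya: 32,000; Lorcan: 32,000; Rangi: 64,000; Efua: 64,000; Lachlan: 16,000; Priya: 16,000; Gwendolyn: 16,000; Fenna: 16,000

The spouse counts as an additional share at the children's level, so there are 7 primary shares of 64,000. Tamsin takes one such share (64,000).
The children's combined portion (384,000) is divided into 6 shares of 64,000: Joris, Mateus, Rangi, and Efua each take 64,000; Miko's 64,000 share passes to Miko's issue; Ulric's 64,000 share passes to Ulric's issue.
Miko's share (64,000) is divided into 2 shares of 32,000: Freya and Lorcan each take 32,000.
Ulric's share (64,000) is divided into 4 shares of 16,000: Lachlan, Priya, Gwendolyn, and Fenna each take 16,000.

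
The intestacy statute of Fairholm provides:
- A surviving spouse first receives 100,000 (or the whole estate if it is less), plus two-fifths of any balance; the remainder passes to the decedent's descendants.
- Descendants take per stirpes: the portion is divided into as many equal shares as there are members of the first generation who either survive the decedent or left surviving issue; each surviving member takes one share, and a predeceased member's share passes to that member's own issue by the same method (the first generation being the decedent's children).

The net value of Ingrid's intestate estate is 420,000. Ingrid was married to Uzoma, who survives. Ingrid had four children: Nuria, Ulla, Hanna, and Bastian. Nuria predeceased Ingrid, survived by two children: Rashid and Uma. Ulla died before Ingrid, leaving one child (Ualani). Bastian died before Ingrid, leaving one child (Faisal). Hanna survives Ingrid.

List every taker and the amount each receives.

Uzoma first takes 100,000, leaving a balance of 320,000. Uzoma then takes two-fifths of the balance (128,000), for a total of 228,000. The remaining 192,000 passes to the descendants.
The descendants' portion (192,000) is divided into 4 shares of 48,000: Hanna takes 48,000; Nuria's 48,000 share passes to Nuria's issue; Ulla's 48,000 share passes to Ulla's issue; Bastian's 48,000 share passes to Bastian's issue.
Nuria's share (48,000) is divided into 2 shares of 24,000: Rashid and Uma each take 24,000.
Ulla's share (48,000) passes entirely to Ualani.
Bastian's share (48,000) passes entirely to Faisal.

Uzoma: 228,000; Rashid: 24,000; Uma: 24,000; Ualani: 48,000; Hanna: 48,000; Faisal: 48,000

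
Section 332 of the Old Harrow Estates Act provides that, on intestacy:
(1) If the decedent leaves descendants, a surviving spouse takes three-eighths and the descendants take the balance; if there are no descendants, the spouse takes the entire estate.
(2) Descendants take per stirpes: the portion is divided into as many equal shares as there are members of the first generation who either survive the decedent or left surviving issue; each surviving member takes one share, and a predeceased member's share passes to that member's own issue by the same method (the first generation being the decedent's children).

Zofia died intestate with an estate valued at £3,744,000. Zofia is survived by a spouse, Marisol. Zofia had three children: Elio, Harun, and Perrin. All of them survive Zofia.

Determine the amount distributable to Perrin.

Marisol takes three-eighths of £3,744,000 = £1,404,000. The remaining £2,340,000 passes to the descendants.
The descendants' portion (£2,340,000) is divided into 3 shares of £780,000: Elio, Harun, and Perrin each take £780,000.

Perrin receives £780,000.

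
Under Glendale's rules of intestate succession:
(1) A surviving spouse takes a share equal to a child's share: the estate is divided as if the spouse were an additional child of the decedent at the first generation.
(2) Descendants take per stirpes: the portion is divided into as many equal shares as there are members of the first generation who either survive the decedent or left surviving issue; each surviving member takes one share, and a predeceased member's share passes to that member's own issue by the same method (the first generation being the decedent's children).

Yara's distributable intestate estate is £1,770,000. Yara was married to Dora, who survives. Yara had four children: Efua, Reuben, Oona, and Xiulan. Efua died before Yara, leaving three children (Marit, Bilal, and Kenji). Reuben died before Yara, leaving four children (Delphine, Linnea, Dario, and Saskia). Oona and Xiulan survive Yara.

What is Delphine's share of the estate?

Delphine receives £88,500.

The spouse counts as an additional share at the children's level, so there are 5 primary shares of £354,000. Dora takes one such share (£354,000).
The children's combined portion (£1,416,000) is divided into 4 shares of £354,000: Oona and Xiulan each take £354,000; Efua's £354,000 share passes to Efua's issue; Reuben's £354,000 share passes to Reuben's issue.
Efua's share (£354,000) is divided into 3 shares of £118,000: Marit, Bilal, and Kenji each take £118,000.
Reuben's share (£354,000) is divided into 4 shares of £88,500: Delphine, Linnea, Dario, and Saskia each take £88,500.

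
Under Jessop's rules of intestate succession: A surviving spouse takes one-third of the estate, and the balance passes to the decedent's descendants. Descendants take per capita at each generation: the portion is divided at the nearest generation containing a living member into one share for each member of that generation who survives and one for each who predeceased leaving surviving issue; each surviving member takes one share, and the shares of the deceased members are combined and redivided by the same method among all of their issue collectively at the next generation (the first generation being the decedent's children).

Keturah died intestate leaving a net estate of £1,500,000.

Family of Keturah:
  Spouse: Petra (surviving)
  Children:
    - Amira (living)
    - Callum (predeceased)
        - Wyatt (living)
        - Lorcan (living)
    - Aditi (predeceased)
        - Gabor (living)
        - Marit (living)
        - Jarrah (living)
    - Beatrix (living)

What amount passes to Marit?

Petra takes one-third of £1,500,000 = £500,000. The remaining £1,000,000 passes to the descendants.
The descendants' portion (£1,000,000) is divided at the children's generation into 4 shares of £250,000. Amira and Beatrix each take £250,000. The 2 shares of the deceased (Callum and Aditi) are combined into a pool of £500,000.
That pool (£500,000) is divided at the grandchildren's generation equally among Wyatt, Lorcan, Gabor, Marit, and Jarrah: £100,000 each.

Marit receives £100,000.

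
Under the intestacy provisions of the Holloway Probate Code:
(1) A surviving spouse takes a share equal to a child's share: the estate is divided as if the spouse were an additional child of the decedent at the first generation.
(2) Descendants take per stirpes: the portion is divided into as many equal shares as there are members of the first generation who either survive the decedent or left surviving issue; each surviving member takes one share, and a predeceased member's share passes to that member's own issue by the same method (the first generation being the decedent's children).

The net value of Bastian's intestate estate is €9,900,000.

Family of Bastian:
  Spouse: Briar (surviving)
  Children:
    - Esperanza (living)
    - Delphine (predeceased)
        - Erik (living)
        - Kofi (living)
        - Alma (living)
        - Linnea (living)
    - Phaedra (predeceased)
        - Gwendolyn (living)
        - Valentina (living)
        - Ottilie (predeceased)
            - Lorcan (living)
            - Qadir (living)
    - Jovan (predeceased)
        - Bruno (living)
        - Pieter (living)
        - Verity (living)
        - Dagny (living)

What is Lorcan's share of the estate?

The spouse counts as an additional share at the children's level, so there are 5 primary shares of €1,980,000. Briar takes one such share (€1,980,000).
The children's combined portion (€7,920,000) is divided into 4 shares of €1,980,000: Esperanza takes €1,980,000; Delphine's €1,980,000 share passes to Delphine's issue; Phaedra's €1,980,000 share passes to Phaedra's issue; Jovan's €1,980,000 share passes to Jovan's issue.
Delphine's share (€1,980,000) is divided into 4 shares of €495,000: Erik, Kofi, Alma, and Linnea each take €495,000.
Phaedra's share (€1,980,000) is divided into 3 shares of €660,000: Gwendolyn and Valentina each take €660,000; Ottilie's €660,000 share passes to Ottilie's issue.
Ottilie's share (€660,000) is divided into 2 shares of €330,000: Lorcan and Qadir each take €330,000.
Jovan's share (€1,980,000) is divided into 4 shares of €495,000: Bruno, Pieter, Verity, and Dagny each take €495,000.

Lorcan receives €330,000.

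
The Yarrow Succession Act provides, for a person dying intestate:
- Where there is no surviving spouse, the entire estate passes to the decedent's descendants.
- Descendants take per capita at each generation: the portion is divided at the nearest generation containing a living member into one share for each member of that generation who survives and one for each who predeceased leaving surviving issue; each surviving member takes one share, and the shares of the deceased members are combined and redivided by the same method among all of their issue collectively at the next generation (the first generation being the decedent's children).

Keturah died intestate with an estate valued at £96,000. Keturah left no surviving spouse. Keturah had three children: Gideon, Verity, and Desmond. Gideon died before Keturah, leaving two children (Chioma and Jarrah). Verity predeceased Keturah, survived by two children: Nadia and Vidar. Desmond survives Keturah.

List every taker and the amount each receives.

The entire £96,000 passes to the descendants.
That amount (£96,000) is divided at the children's generation into 3 shares of £32,000. Desmond takes £32,000. The 2 shares of the deceased (Gideon and Verity) are combined into a pool of £64,000.
That pool (£64,000) is divided at the grandchildren's generation equally among Chioma, Jarrah, Nadia, and Vidar: £16,000 each.

Chioma: £16,000; Jarrah: £16,000; Nadia: £16,000; Vidar: £16,000; Desmond: £32,000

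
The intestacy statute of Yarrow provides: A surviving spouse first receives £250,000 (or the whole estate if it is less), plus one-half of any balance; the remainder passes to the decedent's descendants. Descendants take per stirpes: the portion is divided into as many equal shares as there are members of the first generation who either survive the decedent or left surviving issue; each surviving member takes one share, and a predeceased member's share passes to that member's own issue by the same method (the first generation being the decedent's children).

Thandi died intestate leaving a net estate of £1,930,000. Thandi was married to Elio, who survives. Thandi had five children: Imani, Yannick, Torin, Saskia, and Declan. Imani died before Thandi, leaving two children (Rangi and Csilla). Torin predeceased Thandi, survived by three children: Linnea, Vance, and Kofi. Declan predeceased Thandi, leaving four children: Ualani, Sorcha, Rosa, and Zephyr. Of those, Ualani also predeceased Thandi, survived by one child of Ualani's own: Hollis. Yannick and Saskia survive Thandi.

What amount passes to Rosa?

Elio first takes £250,000, leaving a balance of £1,680,000. Elio then takes one-half of the balance (£840,000), for a total of £1,090,000. The remaining £840,000 passes to the descendants.
The descendants' portion (£840,000) is divided into 5 shares of £168,000: Yannick and Saskia each take £168,000; Imani's £168,000 share passes to Imani's issue; Torin's £168,000 share passes to Torin's issue; Declan's £168,000 share passes to Declan's issue.
Imani's share (£168,000) is divided into 2 shares of £84,000: Rangi and Csilla each take £84,000.
Torin's share (£168,000) is divided into 3 shares of £56,000: Linnea, Vance, and Kofi each take £56,000.
Declan's share (£168,000) is divided into 4 shares of £42,000: Sorcha, Rosa, and Zephyr each take £42,000; Ualani's £42,000 share passes to Ualani's issue.
Ualani's share (£42,000) passes entirely to Hollis.

Rosa receives £42,000.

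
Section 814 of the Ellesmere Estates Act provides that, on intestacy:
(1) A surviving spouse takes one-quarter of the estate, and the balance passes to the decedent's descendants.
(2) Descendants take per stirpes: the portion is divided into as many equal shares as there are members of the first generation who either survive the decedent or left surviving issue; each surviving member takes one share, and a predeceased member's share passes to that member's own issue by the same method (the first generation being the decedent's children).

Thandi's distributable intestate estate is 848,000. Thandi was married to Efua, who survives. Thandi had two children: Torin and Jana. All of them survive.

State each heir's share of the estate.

Efua takes one-quarter of 848,000 = 212,000. The remaining 636,000 passes to the descendants.
The descendants' portion (636,000) is divided into 2 shares of 318,000: Torin and Jana each take 318,000.

Efua: 212,000; Torin: 318,000; Jana: 318,000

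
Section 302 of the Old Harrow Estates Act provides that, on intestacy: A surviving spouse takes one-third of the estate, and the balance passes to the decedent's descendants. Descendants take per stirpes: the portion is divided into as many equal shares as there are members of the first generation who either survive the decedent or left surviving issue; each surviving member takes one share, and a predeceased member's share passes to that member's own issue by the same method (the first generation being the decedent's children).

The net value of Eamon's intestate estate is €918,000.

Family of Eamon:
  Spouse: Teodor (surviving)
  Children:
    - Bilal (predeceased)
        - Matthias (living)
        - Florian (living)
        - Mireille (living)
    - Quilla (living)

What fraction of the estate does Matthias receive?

Matthias receives 1/9 of the estate.

Teodor takes one-third of €918,000 = €306,000. The remaining €612,000 passes to the descendants.
The descendants' portion (€612,000) is divided into 2 shares of €306,000: Quilla takes €306,000; Bilal's €306,000 share passes to Bilal's issue.
Bilal's share (€306,000) is divided into 3 shares of €102,000: Matthias, Florian, and Mireille each take €102,000.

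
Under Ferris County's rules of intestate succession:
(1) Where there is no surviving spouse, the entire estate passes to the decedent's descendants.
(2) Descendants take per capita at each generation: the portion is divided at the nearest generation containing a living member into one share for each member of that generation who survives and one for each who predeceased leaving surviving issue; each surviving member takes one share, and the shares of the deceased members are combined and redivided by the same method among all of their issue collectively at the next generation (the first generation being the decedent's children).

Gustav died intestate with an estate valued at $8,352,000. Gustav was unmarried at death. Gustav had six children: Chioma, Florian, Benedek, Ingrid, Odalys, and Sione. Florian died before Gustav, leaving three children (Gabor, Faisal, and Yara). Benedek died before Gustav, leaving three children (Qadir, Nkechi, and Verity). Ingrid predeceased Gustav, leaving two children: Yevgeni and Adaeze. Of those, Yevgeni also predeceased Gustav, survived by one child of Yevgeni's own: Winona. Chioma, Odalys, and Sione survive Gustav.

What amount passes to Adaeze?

The entire $8,352,000 passes to the descendants.
That amount ($8,352,000) is divided at the children's generation into 6 shares of $1,392,000. Chioma, Odalys, and Sione each take $1,392,000. The 3 shares of the deceased (Florian, Benedek, and Ingrid) are combined into a pool of $4,176,000.
That pool ($4,176,000) is divided at the grandchildren's generation into 8 shares of $522,000. Gabor, Faisal, Yara, Qadir, Nkechi, Verity, and Adaeze each take $522,000. The remaining share for the deceased Yevgeni ($522,000) is carried to the next generation.
That pool ($522,000) passes entirely to Winona, the sole taker at the great-grandchildren's generation.

Adaeze receives $522,000.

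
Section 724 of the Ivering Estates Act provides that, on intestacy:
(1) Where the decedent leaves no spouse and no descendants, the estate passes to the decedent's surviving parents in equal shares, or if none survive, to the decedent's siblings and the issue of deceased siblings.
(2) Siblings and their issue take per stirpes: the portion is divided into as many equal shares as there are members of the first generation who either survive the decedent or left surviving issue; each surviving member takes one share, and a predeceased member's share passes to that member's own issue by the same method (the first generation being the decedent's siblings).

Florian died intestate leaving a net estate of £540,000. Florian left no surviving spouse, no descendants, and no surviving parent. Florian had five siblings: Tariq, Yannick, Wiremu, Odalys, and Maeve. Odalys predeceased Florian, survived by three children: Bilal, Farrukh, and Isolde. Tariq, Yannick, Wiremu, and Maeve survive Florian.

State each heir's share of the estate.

The entire £540,000 passes to the siblings and their issue.
That amount (£540,000) is divided into 5 shares of £108,000: Tariq, Yannick, Wiremu, and Maeve each take £108,000; Odalys's £108,000 share passes to Odalys's issue.
Odalys's share (£108,000) is divided into 3 shares of £36,000: Bilal, Farrukh, and Isolde each take £36,000.

Tariq: £108,000; Yannick: £108,000; Wiremu: £108,000; Bilal: £36,000; Farrukh: £36,000; Isolde: £36,000; Maeve: £108,000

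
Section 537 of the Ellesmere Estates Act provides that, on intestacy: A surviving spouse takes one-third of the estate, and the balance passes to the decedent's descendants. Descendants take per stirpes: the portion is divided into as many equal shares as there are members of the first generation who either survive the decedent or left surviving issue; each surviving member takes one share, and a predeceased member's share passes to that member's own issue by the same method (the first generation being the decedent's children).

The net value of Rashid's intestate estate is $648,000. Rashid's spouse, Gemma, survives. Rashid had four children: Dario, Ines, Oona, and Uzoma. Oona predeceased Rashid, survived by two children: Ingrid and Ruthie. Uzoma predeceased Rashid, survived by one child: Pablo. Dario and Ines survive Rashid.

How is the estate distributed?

Gemma takes one-third of $648,000 = $216,000. The remaining $432,000 passes to the descendants.
The descendants' portion ($432,000) is divided into 4 shares of $108,000: Dario and Ines each take $108,000; Oona's $108,000 share passes to Oona's issue; Uzoma's $108,000 share passes to Uzoma's issue.
Oona's share ($108,000) is divided into 2 shares of $54,000: Ingrid and Ruthie each take $54,000.
Uzoma's share ($108,000) passes entirely to Pablo.

Gemma: $216,000; Dario: $108,000; Ines: $108,000; Ingrid: $54,000; Ruthie: $54,000; Pablo: $108,000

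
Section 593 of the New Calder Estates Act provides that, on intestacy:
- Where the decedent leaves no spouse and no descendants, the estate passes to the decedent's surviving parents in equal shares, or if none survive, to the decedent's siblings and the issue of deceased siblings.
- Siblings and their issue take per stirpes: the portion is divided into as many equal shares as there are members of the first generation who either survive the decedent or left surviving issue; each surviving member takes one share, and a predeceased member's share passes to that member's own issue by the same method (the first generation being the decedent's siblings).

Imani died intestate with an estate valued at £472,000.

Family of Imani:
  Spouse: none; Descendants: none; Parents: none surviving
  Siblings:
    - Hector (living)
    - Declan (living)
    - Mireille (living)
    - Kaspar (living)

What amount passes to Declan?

Declan receives £118,000.

The entire £472,000 passes to the siblings and their issue.
That amount (£472,000) is divided into 4 shares of £118,000: Hector, Declan, Mireille, and Kaspar each take £118,000.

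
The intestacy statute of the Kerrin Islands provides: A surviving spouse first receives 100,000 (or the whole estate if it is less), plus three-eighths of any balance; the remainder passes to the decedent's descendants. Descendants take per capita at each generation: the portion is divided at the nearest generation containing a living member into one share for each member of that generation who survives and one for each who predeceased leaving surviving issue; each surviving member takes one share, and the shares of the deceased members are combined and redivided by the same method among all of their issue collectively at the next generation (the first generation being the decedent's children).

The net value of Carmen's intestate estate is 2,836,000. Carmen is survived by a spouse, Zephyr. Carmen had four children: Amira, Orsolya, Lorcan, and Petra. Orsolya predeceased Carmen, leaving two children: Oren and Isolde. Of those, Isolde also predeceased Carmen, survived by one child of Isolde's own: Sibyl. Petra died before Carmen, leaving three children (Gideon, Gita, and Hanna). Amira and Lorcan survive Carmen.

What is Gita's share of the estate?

Gita receives 171,000.

Zephyr first takes 100,000, leaving a balance of 2,736,000. Zephyr then takes three-eighths of the balance (1,026,000), for a total of 1,126,000. The remaining 1,710,000 passes to the descendants.
The descendants' portion (1,710,000) is divided at the children's generation into 4 shares of 427,500. Amira and Lorcan each take 427,500. The 2 shares of the deceased (Orsolya and Petra) are combined into a pool of 855,000.
That pool (855,000) is divided at the grandchildren's generation into 5 shares of 171,000. Oren, Gideon, Gita, and Hanna each take 171,000. The remaining share for the deceased Isolde (171,000) is carried to the next generation.
That pool (171,000) passes entirely to Sibyl, the sole taker at the great-grandchildren's generation.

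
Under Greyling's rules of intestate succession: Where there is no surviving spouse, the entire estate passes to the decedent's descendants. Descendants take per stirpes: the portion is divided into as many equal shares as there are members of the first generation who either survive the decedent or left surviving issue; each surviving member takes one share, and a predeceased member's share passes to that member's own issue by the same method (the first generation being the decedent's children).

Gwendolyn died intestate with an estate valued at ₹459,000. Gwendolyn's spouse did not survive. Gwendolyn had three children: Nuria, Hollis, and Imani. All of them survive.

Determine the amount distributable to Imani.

The entire ₹459,000 passes to the descendants.
That amount (₹459,000) is divided into 3 shares of ₹153,000: Nuria, Hollis, and Imani each take ₹153,000.

Imani receives ₹153,000.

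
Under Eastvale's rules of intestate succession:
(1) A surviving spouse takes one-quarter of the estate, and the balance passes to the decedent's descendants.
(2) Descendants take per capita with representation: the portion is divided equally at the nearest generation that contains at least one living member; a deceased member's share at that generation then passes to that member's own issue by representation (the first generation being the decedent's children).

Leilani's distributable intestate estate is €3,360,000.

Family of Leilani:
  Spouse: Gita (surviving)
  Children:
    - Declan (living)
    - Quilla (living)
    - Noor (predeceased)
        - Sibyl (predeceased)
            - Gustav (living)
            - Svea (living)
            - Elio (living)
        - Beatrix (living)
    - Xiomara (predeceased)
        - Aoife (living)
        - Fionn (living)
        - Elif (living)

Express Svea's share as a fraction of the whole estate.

Svea receives 1/32 of the estate.

Gita takes one-quarter of €3,360,000 = €840,000. The remaining €2,520,000 passes to the descendants.
The descendants' portion (€2,520,000) is divided into 4 shares of €630,000: Declan and Quilla each take €630,000; Noor's €630,000 share passes to Noor's issue; Xiomara's €630,000 share passes to Xiomara's issue.
Noor's share (€630,000) is divided into 2 shares of €315,000: Beatrix takes €315,000; Sibyl's €315,000 share passes to Sibyl's issue.
Sibyl's share (€315,000) is divided into 3 shares of €105,000: Gustav, Svea, and Elio each take €105,000.
Xiomara's share (€630,000) is divided into 3 shares of €210,000: Aoife, Fionn, and Elif each take €210,000.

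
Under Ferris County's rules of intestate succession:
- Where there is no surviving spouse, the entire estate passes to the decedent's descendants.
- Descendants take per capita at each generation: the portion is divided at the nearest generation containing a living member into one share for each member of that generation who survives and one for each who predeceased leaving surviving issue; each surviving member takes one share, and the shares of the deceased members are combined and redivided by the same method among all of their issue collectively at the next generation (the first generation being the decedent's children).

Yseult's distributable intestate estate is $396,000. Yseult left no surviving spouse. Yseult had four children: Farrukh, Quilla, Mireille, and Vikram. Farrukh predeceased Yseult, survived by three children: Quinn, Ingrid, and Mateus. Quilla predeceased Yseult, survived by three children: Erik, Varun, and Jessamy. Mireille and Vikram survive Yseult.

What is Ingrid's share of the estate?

Ingrid receives $33,000.

The entire $396,000 passes to the descendants.
That amount ($396,000) is divided at the children's generation into 4 shares of $99,000. Mireille and Vikram each take $99,000. The 2 shares of the deceased (Farrukh and Quilla) are combined into a pool of $198,000.
That pool ($198,000) is divided at the grandchildren's generation equally among Quinn, Ingrid, Mateus, Erik, Varun, and Jessamy: $33,000 each.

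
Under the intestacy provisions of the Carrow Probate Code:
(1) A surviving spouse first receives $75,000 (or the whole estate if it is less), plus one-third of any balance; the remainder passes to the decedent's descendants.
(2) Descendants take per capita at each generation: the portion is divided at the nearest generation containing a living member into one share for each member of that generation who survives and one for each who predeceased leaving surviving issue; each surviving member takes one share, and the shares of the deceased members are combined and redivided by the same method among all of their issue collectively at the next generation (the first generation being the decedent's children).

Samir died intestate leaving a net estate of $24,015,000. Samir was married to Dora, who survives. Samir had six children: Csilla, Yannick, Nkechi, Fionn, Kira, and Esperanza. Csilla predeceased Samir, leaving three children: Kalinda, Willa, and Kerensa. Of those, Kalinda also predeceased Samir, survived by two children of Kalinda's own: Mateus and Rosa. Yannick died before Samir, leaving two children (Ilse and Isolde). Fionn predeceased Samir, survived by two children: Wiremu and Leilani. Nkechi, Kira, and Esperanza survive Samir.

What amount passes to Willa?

Willa receives $1,140,000.

Dora first takes $75,000, leaving a balance of $23,940,000. Dora then takes one-third of the balance ($7,980,000), for a total of $8,055,000. The remaining $15,960,000 passes to the descendants.
The descendants' portion ($15,960,000) is divided at the children's generation into 6 shares of $2,660,000. Nkechi, Kira, and Esperanza each take $2,660,000. The 3 shares of the deceased (Csilla, Yannick, and Fionn) are combined into a pool of $7,980,000.
That pool ($7,980,000) is divided at the grandchildren's generation into 7 shares of $1,140,000. Willa, Kerensa, Ilse, Isolde, Wiremu, and Leilani each take $1,140,000. The remaining share for the deceased Kalinda ($1,140,000) is carried to the next generation.
That pool ($1,140,000) is divided at the great-grandchildren's generation equally among Mateus and Rosa: $570,000 each.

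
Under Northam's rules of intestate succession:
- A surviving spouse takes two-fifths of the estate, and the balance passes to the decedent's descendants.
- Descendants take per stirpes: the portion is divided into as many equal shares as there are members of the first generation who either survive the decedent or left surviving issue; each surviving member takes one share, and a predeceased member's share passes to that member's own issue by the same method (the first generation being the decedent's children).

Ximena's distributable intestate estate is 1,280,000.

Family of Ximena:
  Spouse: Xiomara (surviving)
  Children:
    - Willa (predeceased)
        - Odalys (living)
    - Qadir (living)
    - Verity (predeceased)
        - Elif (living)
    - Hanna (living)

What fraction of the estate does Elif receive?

Xiomara takes two-fifths of 1,280,000 = 512,000. The remaining 768,000 passes to the descendants.
The descendants' portion (768,000) is divided into 4 shares of 192,000: Qadir and Hanna each take 192,000; Willa's 192,000 share passes to Willa's issue; Verity's 192,000 share passes to Verity's issue.
Willa's share (192,000) passes entirely to Odalys.
Verity's share (192,000) passes entirely to Elif.

Elif receives 3/20 of the estate.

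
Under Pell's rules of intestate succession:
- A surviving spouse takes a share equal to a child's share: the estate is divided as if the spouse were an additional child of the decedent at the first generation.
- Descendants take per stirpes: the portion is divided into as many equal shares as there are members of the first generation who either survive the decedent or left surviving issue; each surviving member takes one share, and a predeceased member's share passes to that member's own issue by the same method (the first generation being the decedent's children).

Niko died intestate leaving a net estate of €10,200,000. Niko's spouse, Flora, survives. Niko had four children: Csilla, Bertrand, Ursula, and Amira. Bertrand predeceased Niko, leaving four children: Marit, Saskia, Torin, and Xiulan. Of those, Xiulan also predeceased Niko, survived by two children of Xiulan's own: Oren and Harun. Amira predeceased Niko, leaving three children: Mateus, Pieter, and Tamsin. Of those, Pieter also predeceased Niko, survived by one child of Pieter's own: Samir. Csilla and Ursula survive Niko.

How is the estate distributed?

The spouse counts as an additional share at the children's level, so there are 5 primary shares of €2,040,000. Flora takes one such share (€2,040,000).
The children's combined portion (€8,160,000) is divided into 4 shares of €2,040,000: Csilla and Ursula each take €2,040,000; Bertrand's €2,040,000 share passes to Bertrand's issue; Amira's €2,040,000 share passes to Amira's issue.
Bertrand's share (€2,040,000) is divided into 4 shares of €510,000: Marit, Saskia, and Torin each take €510,000; Xiulan's €510,000 share passes to Xiulan's issue.
Xiulan's share (€510,000) is divided into 2 shares of €255,000: Oren and Harun each take €255,000.
Amira's share (€2,040,000) is divided into 3 shares of €680,000: Mateus and Tamsin each take €680,000; Pieter's €680,000 share passes to Pieter's issue.
Pieter's share (€680,000) passes entirely to Samir.

Flora: €2,040,000; Csilla: €2,040,000; Marit: €510,000; Saskia: €510,000; Torin: €510,000; Oren: €255,000; Harun: €255,000; Ursula: €2,040,000; Mateus: €680,000; Samir: €680,000; Tamsin: €680,000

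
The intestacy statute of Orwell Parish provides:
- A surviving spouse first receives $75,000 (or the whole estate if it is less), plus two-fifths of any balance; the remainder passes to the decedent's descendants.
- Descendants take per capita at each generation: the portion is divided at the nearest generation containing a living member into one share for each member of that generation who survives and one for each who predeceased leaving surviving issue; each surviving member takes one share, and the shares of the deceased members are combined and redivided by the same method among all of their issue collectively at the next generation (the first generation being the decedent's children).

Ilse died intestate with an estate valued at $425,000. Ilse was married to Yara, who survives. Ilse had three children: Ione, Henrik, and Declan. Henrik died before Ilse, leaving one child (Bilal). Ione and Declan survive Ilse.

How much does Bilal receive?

Yara first takes $75,000, leaving a balance of $350,000. Yara then takes two-fifths of the balance ($140,000), for a total of $215,000. The remaining $210,000 passes to the descendants.
The descendants' portion ($210,000) is divided at the children's generation into 3 shares of $70,000. Ione and Declan each take $70,000. The remaining share for the deceased Henrik ($70,000) is carried to the next generation.
That pool ($70,000) passes entirely to Bilal, the sole taker at the grandchildren's generation.

Bilal receives $70,000.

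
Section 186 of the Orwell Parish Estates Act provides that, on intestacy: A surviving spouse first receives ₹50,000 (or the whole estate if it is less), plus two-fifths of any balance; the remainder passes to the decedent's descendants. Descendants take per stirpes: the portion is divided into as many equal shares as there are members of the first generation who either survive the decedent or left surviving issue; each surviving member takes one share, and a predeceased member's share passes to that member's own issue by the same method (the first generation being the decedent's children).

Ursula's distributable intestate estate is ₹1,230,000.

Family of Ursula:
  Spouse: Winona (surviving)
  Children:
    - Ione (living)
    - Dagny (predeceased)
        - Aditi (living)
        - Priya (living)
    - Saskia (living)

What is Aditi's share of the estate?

Winona first takes ₹50,000, leaving a balance of ₹1,180,000. Winona then takes two-fifths of the balance (₹472,000), for a total of ₹522,000. The remaining ₹708,000 passes to the descendants.
The descendants' portion (₹708,000) is divided into 3 shares of ₹236,000: Ione and Saskia each take ₹236,000; Dagny's ₹236,000 share passes to Dagny's issue.
Dagny's share (₹236,000) is divided into 2 shares of ₹118,000: Aditi and Priya each take ₹118,000.

Aditi receives ₹118,000.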